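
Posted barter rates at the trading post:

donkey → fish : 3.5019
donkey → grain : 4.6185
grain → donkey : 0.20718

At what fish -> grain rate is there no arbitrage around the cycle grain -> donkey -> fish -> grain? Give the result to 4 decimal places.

Known legs of the cycle: 0.20718 × 3.5019 = 0.725523642
For no arbitrage the full-cycle product must be 1, so the missing rate is 1 / 0.725523642 ≈ 1.378315.

1.3783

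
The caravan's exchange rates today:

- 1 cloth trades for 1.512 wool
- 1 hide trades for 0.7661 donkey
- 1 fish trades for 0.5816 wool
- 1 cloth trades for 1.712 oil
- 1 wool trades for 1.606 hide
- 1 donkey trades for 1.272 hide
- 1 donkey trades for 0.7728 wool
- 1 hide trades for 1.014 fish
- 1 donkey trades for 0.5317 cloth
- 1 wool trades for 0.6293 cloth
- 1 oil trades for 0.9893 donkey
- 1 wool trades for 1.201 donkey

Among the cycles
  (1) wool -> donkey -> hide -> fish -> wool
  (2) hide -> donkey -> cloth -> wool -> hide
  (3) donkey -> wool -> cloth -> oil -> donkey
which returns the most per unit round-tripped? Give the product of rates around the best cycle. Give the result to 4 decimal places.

0.9891

(1) 1.201 × 1.272 × 1.014 × 0.5816 = 0.90093
(2) 0.7661 × 0.5317 × 1.512 × 1.606 = 0.98912
(3) 0.7728 × 0.6293 × 1.712 × 0.9893 = 0.82368
Highest is cycle (2) at 0.9891 (≤1, no arbitrage).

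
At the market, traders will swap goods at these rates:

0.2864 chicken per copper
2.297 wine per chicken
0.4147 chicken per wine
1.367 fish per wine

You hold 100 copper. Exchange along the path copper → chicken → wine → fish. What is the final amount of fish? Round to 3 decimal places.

100 copper × 0.2864 = 28.64 chicken
28.64 chicken × 2.297 = 65.78608 wine
65.78608 wine × 1.367 = 89.92957136 fish

89.930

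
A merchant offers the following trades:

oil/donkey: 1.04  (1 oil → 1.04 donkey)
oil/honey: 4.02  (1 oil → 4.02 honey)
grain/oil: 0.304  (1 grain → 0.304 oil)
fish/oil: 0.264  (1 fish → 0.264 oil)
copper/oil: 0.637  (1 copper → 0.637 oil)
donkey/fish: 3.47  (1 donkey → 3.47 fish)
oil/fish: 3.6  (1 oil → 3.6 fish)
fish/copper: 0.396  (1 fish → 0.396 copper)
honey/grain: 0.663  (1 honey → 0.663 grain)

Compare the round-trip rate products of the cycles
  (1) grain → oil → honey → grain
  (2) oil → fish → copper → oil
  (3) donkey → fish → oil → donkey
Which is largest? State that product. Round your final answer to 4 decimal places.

(1) 0.304 × 4.02 × 0.663 = 0.81024
(2) 3.6 × 0.396 × 0.637 = 0.90811
(3) 3.47 × 0.264 × 1.04 = 0.95272
Highest is cycle (3) at 0.9527 (≤1, no arbitrage).

0.9527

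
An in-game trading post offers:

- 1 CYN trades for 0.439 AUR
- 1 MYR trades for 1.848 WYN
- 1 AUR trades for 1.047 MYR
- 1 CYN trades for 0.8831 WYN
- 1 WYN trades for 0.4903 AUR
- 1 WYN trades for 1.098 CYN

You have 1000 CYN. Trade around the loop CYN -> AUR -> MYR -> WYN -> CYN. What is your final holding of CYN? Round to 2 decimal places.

932.64

1000 CYN × 0.439 = 439 AUR
439 AUR × 1.047 = 459.633 MYR
459.633 MYR × 1.848 = 849.401784 WYN
849.401784 WYN × 1.098 = 932.643158832 CYN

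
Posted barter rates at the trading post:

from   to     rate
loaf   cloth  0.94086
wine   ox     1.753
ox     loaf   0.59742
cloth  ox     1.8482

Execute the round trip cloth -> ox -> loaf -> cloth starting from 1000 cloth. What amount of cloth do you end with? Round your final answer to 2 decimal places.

1038.85

1000 cloth × 1.8482 = 1848.2 ox
1848.2 ox × 0.59742 = 1104.151644 loaf
1104.151644 loaf × 0.94086 = 1038.85211577384 cloth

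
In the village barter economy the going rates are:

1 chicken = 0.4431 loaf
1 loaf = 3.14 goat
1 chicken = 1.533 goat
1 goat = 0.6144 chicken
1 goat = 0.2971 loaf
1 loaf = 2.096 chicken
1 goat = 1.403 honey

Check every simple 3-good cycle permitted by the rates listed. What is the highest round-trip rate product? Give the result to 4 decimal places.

0.9546

chicken→goat→loaf→chicken: 1.533 × 0.2971 × 2.096 = 0.95463
chicken→loaf→goat→chicken: 0.4431 × 3.14 × 0.6144 = 0.85484
Maximum is chicken→goat→loaf→chicken at 0.9546; no arbitrage — every cycle loses value.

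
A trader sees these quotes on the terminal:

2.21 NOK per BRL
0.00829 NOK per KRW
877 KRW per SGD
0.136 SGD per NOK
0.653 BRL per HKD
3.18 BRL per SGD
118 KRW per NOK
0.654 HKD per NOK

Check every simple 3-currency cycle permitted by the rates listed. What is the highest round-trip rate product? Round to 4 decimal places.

KRW→NOK→SGD→KRW: 0.00829 × 0.136 × 877 = 0.98876
BRL→NOK→SGD→BRL: 2.21 × 0.136 × 3.18 = 0.95578
HKD→BRL→NOK→HKD: 0.653 × 2.21 × 0.654 = 0.94381
Maximum is KRW→NOK→SGD→KRW at 0.9888; no arbitrage — every cycle loses value.

0.9888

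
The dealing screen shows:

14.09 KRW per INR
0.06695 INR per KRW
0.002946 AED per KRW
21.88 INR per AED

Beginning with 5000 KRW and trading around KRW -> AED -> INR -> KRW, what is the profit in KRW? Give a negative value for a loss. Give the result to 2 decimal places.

5000 KRW × 0.002946 = 14.73 AED
14.73 AED × 21.88 = 322.2924 INR
322.2924 INR × 14.09 = 4541.099916 KRW
Net change: 4541.099916 − 5000 = -458.900084 KRW

-458.90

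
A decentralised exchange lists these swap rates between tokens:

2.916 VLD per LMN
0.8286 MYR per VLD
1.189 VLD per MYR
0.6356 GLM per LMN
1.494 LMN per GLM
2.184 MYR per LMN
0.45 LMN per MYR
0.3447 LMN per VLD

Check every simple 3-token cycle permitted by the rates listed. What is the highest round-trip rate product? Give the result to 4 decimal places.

1.0873

LMN→VLD→MYR→LMN: 2.916 × 0.8286 × 0.45 = 1.08729
LMN→MYR→VLD→LMN: 2.184 × 1.189 × 0.3447 = 0.89511
Maximum is LMN→VLD→MYR→LMN at 1.0873; arbitrage exists.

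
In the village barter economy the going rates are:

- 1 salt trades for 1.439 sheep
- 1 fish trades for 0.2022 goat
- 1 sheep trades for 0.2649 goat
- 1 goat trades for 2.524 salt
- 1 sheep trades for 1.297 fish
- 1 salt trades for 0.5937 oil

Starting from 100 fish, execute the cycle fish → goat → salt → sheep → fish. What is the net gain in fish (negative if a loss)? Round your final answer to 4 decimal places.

100 fish × 0.2022 = 20.22 goat
20.22 goat × 2.524 = 51.03528 salt
51.03528 salt × 1.439 = 73.43976792 sheep
73.43976792 sheep × 1.297 = 95.25137899224 fish
Net change: 95.25137899224 − 100 = -4.74862100776 fish

-4.7486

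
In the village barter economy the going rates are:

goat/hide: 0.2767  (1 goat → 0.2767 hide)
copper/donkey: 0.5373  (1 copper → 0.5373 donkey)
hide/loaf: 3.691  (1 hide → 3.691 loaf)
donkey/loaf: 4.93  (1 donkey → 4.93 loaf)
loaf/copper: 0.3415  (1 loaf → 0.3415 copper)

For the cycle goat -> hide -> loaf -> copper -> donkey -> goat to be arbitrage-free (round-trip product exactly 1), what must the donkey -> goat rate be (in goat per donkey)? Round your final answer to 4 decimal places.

5.3363

Known legs of the cycle: 0.2767 × 3.691 × 0.3415 × 0.5373 = 0.187396188288615
For no arbitrage the full-cycle product must be 1, so the missing rate is 1 / 0.187396188288615 ≈ 5.336288.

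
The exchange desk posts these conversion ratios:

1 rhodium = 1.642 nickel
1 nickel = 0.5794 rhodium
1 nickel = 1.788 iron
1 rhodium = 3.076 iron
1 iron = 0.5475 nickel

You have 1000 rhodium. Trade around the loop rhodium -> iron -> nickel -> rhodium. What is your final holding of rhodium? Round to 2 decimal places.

975.77

1000 rhodium × 3.076 = 3076 iron
3076 iron × 0.5475 = 1684.11 nickel
1684.11 nickel × 0.5794 = 975.773334 rhodium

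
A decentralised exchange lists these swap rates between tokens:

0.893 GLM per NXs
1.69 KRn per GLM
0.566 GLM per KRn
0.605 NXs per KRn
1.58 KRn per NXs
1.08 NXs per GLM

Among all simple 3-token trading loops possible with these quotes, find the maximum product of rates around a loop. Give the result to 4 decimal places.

0.9658

KRn→GLM→NXs→KRn: 0.566 × 1.08 × 1.58 = 0.96582
KRn→NXs→GLM→KRn: 0.605 × 0.893 × 1.69 = 0.91305
Maximum is KRn→GLM→NXs→KRn at 0.9658; no arbitrage — every cycle loses value.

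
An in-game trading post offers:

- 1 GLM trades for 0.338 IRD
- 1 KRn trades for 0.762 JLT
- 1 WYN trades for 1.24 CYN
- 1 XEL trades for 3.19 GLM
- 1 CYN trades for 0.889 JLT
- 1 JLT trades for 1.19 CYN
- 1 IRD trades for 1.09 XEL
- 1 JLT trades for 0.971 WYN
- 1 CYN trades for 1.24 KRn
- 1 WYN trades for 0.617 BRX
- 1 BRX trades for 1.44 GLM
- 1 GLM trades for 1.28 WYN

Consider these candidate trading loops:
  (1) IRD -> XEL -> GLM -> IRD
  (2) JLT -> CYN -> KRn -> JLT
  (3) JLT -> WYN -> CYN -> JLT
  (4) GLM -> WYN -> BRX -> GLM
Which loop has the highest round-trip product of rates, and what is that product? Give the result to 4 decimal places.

1.1753

(1) 1.09 × 3.19 × 0.338 = 1.17526
(2) 1.19 × 1.24 × 0.762 = 1.12441
(3) 0.971 × 1.24 × 0.889 = 1.07039
(4) 1.28 × 0.617 × 1.44 = 1.13725
Highest is cycle (1) at 1.1753 (>1, arbitrage).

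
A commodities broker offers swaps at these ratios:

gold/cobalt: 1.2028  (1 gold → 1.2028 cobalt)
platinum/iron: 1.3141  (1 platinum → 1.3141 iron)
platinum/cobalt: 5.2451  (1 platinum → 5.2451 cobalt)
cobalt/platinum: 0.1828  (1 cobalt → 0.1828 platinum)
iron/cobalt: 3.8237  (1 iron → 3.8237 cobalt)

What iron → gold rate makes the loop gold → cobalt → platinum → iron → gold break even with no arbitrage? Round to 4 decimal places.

Known legs of the cycle: 1.2028 × 0.1828 × 1.3141 = 0.288933584944
For no arbitrage the full-cycle product must be 1, so the missing rate is 1 / 0.288933584944 ≈ 3.461003.

3.4610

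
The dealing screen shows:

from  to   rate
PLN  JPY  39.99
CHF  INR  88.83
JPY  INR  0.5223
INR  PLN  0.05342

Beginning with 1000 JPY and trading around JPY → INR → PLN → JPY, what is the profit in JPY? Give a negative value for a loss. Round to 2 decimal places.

1000 JPY × 0.5223 = 522.3 INR
522.3 INR × 0.05342 = 27.901266 PLN
27.901266 PLN × 39.99 = 1115.77162734 JPY
Net change: 1115.77162734 − 1000 = 115.77162734 JPY

115.77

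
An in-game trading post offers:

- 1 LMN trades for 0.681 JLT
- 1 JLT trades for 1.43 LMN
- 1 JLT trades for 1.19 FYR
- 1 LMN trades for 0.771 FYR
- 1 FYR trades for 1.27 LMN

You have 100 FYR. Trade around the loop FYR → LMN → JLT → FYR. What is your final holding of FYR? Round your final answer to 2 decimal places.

100 FYR × 1.27 = 127 LMN
127 LMN × 0.681 = 86.487 JLT
86.487 JLT × 1.19 = 102.91953 FYR

102.92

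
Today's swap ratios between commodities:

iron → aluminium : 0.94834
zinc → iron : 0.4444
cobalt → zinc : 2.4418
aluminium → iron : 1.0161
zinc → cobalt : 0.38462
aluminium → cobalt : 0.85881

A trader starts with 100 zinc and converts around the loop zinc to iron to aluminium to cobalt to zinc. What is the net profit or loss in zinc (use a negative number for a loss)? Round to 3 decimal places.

100 zinc × 0.4444 = 44.44 iron
44.44 iron × 0.94834 = 42.1442296 aluminium
42.1442296 aluminium × 0.85881 = 36.193885822776 cobalt
36.193885822776 cobalt × 2.4418 = 88.3782304020544368 zinc
Net change: 88.3782304020544368 − 100 = -11.6217695979455632 zinc

-11.622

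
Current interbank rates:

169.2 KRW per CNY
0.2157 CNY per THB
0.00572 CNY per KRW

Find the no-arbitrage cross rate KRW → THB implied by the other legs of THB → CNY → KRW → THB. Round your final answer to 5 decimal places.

Known legs of the cycle: 0.2157 × 169.2 = 36.49644
For no arbitrage the full-cycle product must be 1, so the missing rate is 1 / 36.49644 ≈ 0.0273999.

0.02740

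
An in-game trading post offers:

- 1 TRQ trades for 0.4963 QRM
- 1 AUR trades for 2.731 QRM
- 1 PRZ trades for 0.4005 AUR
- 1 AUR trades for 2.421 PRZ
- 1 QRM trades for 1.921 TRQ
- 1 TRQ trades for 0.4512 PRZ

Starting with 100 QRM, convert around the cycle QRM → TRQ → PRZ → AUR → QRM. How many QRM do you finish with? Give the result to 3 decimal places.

100 QRM × 1.921 = 192.1 TRQ
192.1 TRQ × 0.4512 = 86.67552 PRZ
86.67552 PRZ × 0.4005 = 34.71354576 AUR
34.71354576 AUR × 2.731 = 94.80269347056 QRM

94.803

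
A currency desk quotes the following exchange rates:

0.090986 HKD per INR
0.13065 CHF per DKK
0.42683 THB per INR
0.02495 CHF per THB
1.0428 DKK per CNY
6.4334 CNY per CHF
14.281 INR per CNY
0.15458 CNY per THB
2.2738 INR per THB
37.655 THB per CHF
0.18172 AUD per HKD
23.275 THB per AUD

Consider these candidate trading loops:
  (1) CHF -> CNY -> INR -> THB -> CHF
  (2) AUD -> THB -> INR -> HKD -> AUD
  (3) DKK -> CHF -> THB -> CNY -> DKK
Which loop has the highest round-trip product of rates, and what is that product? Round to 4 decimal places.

0.9784

(1) 6.4334 × 14.281 × 0.42683 × 0.02495 = 0.97842
(2) 23.275 × 2.2738 × 0.090986 × 0.18172 = 0.87502
(3) 0.13065 × 37.655 × 0.15458 × 1.0428 = 0.79302
Highest is cycle (1) at 0.9784 (≤1, no arbitrage).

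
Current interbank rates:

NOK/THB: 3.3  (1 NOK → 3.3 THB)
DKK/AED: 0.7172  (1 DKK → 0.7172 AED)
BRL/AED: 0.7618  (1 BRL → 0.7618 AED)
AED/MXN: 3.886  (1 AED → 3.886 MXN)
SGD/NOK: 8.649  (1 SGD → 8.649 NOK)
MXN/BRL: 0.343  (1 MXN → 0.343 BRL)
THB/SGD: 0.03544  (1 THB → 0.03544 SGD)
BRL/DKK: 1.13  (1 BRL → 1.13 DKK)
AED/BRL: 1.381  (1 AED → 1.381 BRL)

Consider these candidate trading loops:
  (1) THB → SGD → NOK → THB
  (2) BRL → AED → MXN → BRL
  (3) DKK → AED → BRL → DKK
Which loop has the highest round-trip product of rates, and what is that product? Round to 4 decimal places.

1.1192

(1) 0.03544 × 8.649 × 3.3 = 1.01152
(2) 0.7618 × 3.886 × 0.343 = 1.01540
(3) 0.7172 × 1.381 × 1.13 = 1.11921
Highest is cycle (3) at 1.1192 (>1, arbitrage).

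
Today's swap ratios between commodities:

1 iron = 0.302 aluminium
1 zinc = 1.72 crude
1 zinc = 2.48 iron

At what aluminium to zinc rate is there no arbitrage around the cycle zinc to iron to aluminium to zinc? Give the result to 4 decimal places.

1.3352

Known legs of the cycle: 2.48 × 0.302 = 0.74896
For no arbitrage the full-cycle product must be 1, so the missing rate is 1 / 0.74896 ≈ 1.335185.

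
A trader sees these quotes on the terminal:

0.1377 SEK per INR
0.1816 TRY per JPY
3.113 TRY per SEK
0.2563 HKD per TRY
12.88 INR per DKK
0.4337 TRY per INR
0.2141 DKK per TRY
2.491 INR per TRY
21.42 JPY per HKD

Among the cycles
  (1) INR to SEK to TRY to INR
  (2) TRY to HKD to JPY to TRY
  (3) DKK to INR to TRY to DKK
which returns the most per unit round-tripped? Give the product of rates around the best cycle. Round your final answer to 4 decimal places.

(1) 0.1377 × 3.113 × 2.491 = 1.06779
(2) 0.2563 × 21.42 × 0.1816 = 0.99697
(3) 12.88 × 0.4337 × 0.2141 = 1.19597
Highest is cycle (3) at 1.1960 (>1, arbitrage).

1.1960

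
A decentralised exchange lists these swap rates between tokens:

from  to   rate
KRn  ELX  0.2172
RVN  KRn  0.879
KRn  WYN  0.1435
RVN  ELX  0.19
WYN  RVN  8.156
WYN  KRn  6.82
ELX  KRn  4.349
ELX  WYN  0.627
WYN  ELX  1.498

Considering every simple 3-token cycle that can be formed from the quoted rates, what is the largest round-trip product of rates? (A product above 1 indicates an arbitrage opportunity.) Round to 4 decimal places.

1.0288

WYN→RVN→KRn→WYN: 8.156 × 0.879 × 0.1435 = 1.02877
WYN→RVN→ELX→WYN: 8.156 × 0.19 × 0.627 = 0.97162
WYN→ELX→KRn→WYN: 1.498 × 4.349 × 0.1435 = 0.93487
WYN→KRn→ELX→WYN: 6.82 × 0.2172 × 0.627 = 0.92878
Maximum is WYN→RVN→KRn→WYN at 1.0288; arbitrage exists.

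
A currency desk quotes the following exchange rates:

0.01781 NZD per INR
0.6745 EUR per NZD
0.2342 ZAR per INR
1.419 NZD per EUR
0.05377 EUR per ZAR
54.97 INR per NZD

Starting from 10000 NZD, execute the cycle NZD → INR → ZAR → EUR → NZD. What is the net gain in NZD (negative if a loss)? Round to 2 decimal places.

-177.21

10000 NZD × 54.97 = 549700 INR
549700 INR × 0.2342 = 128739.74 ZAR
128739.74 ZAR × 0.05377 = 6922.3358198 EUR
6922.3358198 EUR × 1.419 = 9822.7945282962 NZD
Net change: 9822.7945282962 − 10000 = -177.2054717038 NZD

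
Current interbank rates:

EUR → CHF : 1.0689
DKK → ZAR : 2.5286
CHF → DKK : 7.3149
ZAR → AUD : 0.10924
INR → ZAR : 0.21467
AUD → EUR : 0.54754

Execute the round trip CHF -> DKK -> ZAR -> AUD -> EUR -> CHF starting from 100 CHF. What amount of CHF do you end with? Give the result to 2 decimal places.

100 CHF × 7.3149 = 731.49 DKK
731.49 DKK × 2.5286 = 1849.645614 ZAR
1849.645614 ZAR × 0.10924 = 202.05528687336 AUD
202.05528687336 AUD × 0.54754 = 110.6333517746395344 EUR
110.6333517746395344 EUR × 1.0689 = 118.25598971191219832016 CHF

118.26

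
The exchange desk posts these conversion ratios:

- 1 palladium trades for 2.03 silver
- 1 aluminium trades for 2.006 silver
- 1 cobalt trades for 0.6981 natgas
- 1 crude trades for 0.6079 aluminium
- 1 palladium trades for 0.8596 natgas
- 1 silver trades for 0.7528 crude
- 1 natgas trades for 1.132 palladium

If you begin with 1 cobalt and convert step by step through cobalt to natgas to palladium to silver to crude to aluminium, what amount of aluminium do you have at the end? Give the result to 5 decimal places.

0.73413

1 cobalt × 0.6981 = 0.6981 natgas
0.6981 natgas × 1.132 = 0.7902492 palladium
0.7902492 palladium × 2.03 = 1.604205876 silver
1.604205876 silver × 0.7528 = 1.2076461834528 crude
1.2076461834528 crude × 0.6079 = 0.73412811492095712 aluminium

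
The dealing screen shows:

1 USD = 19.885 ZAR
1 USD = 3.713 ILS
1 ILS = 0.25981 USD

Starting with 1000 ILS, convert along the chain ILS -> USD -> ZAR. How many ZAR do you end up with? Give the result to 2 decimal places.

1000 ILS × 0.25981 = 259.81 USD
259.81 USD × 19.885 = 5166.32185 ZAR

5166.32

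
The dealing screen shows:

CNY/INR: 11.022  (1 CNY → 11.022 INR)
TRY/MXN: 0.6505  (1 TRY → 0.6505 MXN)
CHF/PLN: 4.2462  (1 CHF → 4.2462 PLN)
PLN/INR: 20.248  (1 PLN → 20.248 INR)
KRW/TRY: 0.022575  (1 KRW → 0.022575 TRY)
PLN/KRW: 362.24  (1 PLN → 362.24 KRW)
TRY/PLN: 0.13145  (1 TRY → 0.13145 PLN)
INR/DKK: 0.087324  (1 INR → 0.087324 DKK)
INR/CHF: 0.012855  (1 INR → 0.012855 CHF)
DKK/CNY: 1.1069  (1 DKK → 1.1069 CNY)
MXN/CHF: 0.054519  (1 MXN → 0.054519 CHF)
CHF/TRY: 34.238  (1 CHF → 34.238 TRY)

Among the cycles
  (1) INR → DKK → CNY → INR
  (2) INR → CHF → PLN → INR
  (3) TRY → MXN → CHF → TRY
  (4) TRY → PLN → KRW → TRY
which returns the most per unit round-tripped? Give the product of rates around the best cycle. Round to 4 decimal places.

1.2142

(1) 0.087324 × 1.1069 × 11.022 = 1.06537
(2) 0.012855 × 4.2462 × 20.248 = 1.10524
(3) 0.6505 × 0.054519 × 34.238 = 1.21424
(4) 0.13145 × 362.24 × 0.022575 = 1.07494
Highest is cycle (3) at 1.2142 (>1, arbitrage).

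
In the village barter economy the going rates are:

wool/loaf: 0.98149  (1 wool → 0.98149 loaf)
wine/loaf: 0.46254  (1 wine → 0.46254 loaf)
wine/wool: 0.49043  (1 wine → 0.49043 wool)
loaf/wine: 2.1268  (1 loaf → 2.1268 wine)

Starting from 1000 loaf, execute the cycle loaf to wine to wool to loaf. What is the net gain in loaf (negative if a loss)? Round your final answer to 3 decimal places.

23.740

1000 loaf × 2.1268 = 2126.8 wine
2126.8 wine × 0.49043 = 1043.046524 wool
1043.046524 wool × 0.98149 = 1023.73973284076 loaf
Net change: 1023.73973284076 − 1000 = 23.73973284076 loaf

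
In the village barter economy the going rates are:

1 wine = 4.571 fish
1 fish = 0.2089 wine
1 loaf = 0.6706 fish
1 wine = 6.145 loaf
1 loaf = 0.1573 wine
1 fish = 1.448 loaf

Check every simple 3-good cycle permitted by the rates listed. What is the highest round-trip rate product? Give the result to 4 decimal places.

loaf→wine→fish→loaf: 0.1573 × 4.571 × 1.448 = 1.04114
loaf→fish→wine→loaf: 0.6706 × 0.2089 × 6.145 = 0.86084
Maximum is loaf→wine→fish→loaf at 1.0411; arbitrage exists.

1.0411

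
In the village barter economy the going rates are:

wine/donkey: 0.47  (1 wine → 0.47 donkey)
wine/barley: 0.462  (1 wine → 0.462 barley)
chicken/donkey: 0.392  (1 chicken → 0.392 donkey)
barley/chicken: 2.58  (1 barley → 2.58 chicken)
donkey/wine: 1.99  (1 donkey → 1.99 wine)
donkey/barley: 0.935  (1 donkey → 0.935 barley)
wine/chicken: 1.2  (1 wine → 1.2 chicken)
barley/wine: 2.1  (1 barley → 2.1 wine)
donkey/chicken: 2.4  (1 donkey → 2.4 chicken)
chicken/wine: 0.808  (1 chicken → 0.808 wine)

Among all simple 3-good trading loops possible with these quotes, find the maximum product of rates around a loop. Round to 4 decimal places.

0.9631

wine→barley→chicken→wine: 0.462 × 2.58 × 0.808 = 0.96310
donkey→barley→chicken→donkey: 0.935 × 2.58 × 0.392 = 0.94562
wine→chicken→donkey→wine: 1.2 × 0.392 × 1.99 = 0.93610
wine→donkey→barley→wine: 0.47 × 0.935 × 2.1 = 0.92285
wine→donkey→chicken→wine: 0.47 × 2.4 × 0.808 = 0.91142
Maximum is wine→barley→chicken→wine at 0.9631; no arbitrage — every cycle loses value.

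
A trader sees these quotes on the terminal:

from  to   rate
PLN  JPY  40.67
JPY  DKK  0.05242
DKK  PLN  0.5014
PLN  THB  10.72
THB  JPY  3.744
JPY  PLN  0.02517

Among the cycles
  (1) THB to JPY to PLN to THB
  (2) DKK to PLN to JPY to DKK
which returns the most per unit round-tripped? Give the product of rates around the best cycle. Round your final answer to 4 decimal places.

(1) 3.744 × 0.02517 × 10.72 = 1.01022
(2) 0.5014 × 40.67 × 0.05242 = 1.06895
Highest is cycle (2) at 1.0689 (>1, arbitrage).

1.0689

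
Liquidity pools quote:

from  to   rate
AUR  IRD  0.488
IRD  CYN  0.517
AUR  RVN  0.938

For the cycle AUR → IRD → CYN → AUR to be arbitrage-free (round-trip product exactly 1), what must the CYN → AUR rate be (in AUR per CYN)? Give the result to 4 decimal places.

Known legs of the cycle: 0.488 × 0.517 = 0.252296
For no arbitrage the full-cycle product must be 1, so the missing rate is 1 / 0.252296 ≈ 3.963598.

3.9636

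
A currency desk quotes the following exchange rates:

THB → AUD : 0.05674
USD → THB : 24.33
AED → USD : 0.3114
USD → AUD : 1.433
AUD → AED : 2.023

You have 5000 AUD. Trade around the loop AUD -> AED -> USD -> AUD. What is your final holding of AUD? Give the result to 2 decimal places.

4513.68

5000 AUD × 2.023 = 10115 AED
10115 AED × 0.3114 = 3149.811 USD
3149.811 USD × 1.433 = 4513.679163 AUD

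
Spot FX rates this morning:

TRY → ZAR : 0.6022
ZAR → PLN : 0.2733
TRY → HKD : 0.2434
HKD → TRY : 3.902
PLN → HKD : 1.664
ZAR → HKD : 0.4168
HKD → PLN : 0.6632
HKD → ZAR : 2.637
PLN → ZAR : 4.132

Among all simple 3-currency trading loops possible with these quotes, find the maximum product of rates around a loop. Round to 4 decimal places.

1.1992

HKD→ZAR→PLN→HKD: 2.637 × 0.2733 × 1.664 = 1.19923
HKD→PLN→ZAR→HKD: 0.6632 × 4.132 × 0.4168 = 1.14217
TRY→ZAR→HKD→TRY: 0.6022 × 0.4168 × 3.902 = 0.97939
Maximum is HKD→ZAR→PLN→HKD at 1.1992; arbitrage exists.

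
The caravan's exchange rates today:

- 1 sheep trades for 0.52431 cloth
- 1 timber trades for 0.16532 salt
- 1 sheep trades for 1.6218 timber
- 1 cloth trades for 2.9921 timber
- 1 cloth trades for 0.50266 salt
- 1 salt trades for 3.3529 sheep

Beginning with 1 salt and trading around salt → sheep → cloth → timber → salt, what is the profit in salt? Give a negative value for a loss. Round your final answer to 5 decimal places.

-0.13042

1 salt × 3.3529 = 3.3529 sheep
3.3529 sheep × 0.52431 = 1.757958999 cloth
1.757958999 cloth × 2.9921 = 5.2599891209079 timber
5.2599891209079 timber × 0.16532 = 0.869581401468494028 salt
Net change: 0.869581401468494028 − 1 = -0.130418598531505972 salt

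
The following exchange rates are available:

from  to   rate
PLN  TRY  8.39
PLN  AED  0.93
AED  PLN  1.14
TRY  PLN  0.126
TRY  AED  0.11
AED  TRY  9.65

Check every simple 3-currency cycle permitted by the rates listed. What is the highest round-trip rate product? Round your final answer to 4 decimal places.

1.1308

AED→TRY→PLN→AED: 9.65 × 0.126 × 0.93 = 1.13079
AED→PLN→TRY→AED: 1.14 × 8.39 × 0.11 = 1.05211
Maximum is AED→TRY→PLN→AED at 1.1308; arbitrage exists.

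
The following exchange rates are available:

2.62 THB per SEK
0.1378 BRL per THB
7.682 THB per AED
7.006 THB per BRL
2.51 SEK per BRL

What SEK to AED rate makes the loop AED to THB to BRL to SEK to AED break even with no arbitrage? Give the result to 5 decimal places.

Known legs of the cycle: 7.682 × 0.1378 × 2.51 = 2.657034796
For no arbitrage the full-cycle product must be 1, so the missing rate is 1 / 2.657034796 ≈ 0.3763594.

0.37636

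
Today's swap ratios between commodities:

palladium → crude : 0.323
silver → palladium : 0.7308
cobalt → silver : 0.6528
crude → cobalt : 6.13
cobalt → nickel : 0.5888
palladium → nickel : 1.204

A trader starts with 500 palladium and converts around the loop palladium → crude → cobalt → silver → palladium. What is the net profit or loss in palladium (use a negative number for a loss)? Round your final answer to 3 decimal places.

-27.707

500 palladium × 0.323 = 161.5 crude
161.5 crude × 6.13 = 989.995 cobalt
989.995 cobalt × 0.6528 = 646.268736 silver
646.268736 silver × 0.7308 = 472.2931922688 palladium
Net change: 472.2931922688 − 500 = -27.7068077312 palladium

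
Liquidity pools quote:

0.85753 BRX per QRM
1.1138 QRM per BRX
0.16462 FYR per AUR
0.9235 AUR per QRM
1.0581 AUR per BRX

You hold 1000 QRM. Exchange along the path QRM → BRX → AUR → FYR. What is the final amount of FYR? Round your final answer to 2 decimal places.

1000 QRM × 0.85753 = 857.53 BRX
857.53 BRX × 1.0581 = 907.352493 AUR
907.352493 AUR × 0.16462 = 149.36836739766 FYR

149.37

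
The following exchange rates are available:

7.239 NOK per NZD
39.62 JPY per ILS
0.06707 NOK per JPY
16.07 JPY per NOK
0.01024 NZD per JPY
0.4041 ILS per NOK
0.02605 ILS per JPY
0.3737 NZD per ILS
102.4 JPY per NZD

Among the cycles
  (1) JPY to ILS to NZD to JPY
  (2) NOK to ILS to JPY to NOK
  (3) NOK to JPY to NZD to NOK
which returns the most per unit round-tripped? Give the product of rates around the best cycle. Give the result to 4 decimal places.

1.1912

(1) 0.02605 × 0.3737 × 102.4 = 0.99685
(2) 0.4041 × 39.62 × 0.06707 = 1.07382
(3) 16.07 × 0.01024 × 7.239 = 1.19123
Highest is cycle (3) at 1.1912 (>1, arbitrage).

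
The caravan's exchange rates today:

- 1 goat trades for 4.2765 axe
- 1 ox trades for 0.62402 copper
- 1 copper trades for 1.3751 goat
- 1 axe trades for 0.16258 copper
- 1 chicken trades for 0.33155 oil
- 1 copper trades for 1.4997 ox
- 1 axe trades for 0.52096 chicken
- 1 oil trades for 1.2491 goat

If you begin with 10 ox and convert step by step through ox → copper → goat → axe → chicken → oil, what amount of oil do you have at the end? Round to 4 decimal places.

6.3383

10 ox × 0.62402 = 6.2402 copper
6.2402 copper × 1.3751 = 8.58089902 goat
8.58089902 goat × 4.2765 = 36.69621465903 axe
36.69621465903 axe × 0.52096 = 19.1172599887682688 chicken
19.1172599887682688 chicken × 0.33155 = 6.33832754927611952064 oil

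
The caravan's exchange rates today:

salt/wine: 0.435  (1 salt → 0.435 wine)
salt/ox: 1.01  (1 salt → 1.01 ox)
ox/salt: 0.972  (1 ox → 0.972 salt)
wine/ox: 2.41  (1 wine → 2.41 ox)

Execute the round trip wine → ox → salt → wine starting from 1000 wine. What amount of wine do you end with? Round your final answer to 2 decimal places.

1000 wine × 2.41 = 2410 ox
2410 ox × 0.972 = 2342.52 salt
2342.52 salt × 0.435 = 1018.9962 wine

1019.00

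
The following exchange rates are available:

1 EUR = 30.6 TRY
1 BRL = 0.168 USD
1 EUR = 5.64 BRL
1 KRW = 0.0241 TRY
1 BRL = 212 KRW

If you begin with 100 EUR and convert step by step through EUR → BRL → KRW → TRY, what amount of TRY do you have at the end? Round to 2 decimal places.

100 EUR × 5.64 = 564 BRL
564 BRL × 212 = 119568 KRW
119568 KRW × 0.0241 = 2881.5888 TRY

2881.59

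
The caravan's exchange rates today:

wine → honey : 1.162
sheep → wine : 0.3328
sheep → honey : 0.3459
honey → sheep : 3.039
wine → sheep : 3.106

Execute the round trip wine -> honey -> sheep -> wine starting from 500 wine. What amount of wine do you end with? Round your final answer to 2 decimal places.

500 wine × 1.162 = 581 honey
581 honey × 3.039 = 1765.659 sheep
1765.659 sheep × 0.3328 = 587.6113152 wine

587.61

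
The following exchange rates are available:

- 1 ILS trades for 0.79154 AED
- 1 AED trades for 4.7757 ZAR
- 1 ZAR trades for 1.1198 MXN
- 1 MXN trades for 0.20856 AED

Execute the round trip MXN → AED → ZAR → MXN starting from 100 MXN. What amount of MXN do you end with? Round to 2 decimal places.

111.53

100 MXN × 0.20856 = 20.856 AED
20.856 AED × 4.7757 = 99.6019992 ZAR
99.6019992 ZAR × 1.1198 = 111.53431870416 MXN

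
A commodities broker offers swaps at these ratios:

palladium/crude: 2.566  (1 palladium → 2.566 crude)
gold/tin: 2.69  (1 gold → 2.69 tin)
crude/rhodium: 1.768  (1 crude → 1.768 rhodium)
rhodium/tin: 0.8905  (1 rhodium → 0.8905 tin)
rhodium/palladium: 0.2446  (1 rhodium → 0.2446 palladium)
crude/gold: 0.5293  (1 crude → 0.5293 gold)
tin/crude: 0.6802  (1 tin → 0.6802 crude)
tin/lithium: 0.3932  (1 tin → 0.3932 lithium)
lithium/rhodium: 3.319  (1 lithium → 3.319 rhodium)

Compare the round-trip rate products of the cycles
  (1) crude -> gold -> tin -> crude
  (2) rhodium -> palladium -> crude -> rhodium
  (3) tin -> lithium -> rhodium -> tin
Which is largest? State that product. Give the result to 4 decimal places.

(1) 0.5293 × 2.69 × 0.6802 = 0.96848
(2) 0.2446 × 2.566 × 1.768 = 1.10967
(3) 0.3932 × 3.319 × 0.8905 = 1.16213
Highest is cycle (3) at 1.1621 (>1, arbitrage).

1.1621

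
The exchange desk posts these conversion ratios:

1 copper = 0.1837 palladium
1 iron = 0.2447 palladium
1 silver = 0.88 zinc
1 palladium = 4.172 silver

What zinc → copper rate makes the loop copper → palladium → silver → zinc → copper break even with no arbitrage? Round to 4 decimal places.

1.4827

Known legs of the cycle: 0.1837 × 4.172 × 0.88 = 0.674428832
For no arbitrage the full-cycle product must be 1, so the missing rate is 1 / 0.674428832 ≈ 1.482736.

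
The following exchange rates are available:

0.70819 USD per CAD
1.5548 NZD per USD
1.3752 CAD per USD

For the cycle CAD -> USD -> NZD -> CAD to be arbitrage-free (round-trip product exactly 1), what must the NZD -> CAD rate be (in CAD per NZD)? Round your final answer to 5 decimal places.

0.90819

Known legs of the cycle: 0.70819 × 1.5548 = 1.101093812
For no arbitrage the full-cycle product must be 1, so the missing rate is 1 / 1.101093812 ≈ 0.9081878.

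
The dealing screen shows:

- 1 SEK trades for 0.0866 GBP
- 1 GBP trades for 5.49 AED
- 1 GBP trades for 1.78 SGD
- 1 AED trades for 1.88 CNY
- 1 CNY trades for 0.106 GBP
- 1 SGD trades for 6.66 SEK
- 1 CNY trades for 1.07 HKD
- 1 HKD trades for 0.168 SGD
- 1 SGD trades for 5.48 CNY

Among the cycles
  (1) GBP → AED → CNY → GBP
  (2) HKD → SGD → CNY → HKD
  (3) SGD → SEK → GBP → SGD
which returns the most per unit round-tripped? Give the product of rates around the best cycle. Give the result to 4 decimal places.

(1) 5.49 × 1.88 × 0.106 = 1.09405
(2) 0.168 × 5.48 × 1.07 = 0.98508
(3) 6.66 × 0.0866 × 1.78 = 1.02663
Highest is cycle (1) at 1.0940 (>1, arbitrage).

1.0940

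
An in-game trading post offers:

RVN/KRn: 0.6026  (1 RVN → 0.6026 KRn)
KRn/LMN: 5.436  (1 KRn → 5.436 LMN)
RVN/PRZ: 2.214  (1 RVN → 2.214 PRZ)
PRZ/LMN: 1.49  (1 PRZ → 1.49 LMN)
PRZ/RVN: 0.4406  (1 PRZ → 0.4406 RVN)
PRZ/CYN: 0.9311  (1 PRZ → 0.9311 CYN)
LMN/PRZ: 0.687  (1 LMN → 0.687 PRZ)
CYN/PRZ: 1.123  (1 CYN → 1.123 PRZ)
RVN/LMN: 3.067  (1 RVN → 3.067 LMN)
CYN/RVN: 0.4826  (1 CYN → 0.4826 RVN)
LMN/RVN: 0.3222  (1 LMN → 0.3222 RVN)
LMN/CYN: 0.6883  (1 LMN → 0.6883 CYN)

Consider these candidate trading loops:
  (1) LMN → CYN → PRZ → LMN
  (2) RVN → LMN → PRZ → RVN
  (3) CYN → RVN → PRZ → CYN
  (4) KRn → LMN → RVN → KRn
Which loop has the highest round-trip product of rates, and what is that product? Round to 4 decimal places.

1.1517

(1) 0.6883 × 1.123 × 1.49 = 1.15171
(2) 3.067 × 0.687 × 0.4406 = 0.92836
(3) 0.4826 × 2.214 × 0.9311 = 0.99486
(4) 5.436 × 0.3222 × 0.6026 = 1.05544
Highest is cycle (1) at 1.1517 (>1, arbitrage).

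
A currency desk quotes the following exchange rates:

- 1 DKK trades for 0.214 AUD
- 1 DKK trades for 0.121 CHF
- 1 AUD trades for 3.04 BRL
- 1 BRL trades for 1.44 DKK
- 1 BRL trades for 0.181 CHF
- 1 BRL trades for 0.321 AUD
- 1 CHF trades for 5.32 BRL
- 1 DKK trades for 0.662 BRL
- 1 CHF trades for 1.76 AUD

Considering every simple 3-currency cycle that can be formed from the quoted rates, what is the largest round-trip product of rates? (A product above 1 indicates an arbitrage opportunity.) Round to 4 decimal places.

BRL→CHF→AUD→BRL: 0.181 × 1.76 × 3.04 = 0.96842
DKK→AUD→BRL→DKK: 0.214 × 3.04 × 1.44 = 0.93681
DKK→CHF→BRL→DKK: 0.121 × 5.32 × 1.44 = 0.92696
Maximum is BRL→CHF→AUD→BRL at 0.9684; no arbitrage — every cycle loses value.

0.9684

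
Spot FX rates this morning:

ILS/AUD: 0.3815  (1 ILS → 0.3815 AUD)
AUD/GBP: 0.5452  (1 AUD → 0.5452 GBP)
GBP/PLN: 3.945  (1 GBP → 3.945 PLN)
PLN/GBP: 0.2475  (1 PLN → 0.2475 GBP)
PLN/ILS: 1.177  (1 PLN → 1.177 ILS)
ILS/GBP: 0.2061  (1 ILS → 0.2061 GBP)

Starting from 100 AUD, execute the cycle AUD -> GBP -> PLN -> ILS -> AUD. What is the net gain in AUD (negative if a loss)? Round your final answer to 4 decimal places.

-3.4230

100 AUD × 0.5452 = 54.52 GBP
54.52 GBP × 3.945 = 215.0814 PLN
215.0814 PLN × 1.177 = 253.1508078 ILS
253.1508078 ILS × 0.3815 = 96.5770331757 AUD
Net change: 96.5770331757 − 100 = -3.4229668243 AUD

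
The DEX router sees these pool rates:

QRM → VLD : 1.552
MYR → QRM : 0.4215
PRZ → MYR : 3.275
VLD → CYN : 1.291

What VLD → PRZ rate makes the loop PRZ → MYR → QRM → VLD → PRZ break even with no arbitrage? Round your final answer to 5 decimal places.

Known legs of the cycle: 3.275 × 0.4215 × 1.552 = 2.1424002
For no arbitrage the full-cycle product must be 1, so the missing rate is 1 / 2.1424002 ≈ 0.4667662.

0.46677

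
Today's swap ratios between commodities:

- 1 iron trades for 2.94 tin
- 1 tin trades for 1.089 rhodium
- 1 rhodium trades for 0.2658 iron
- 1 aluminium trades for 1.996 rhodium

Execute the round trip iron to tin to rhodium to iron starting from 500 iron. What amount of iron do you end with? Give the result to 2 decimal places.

425.50

500 iron × 2.94 = 1470 tin
1470 tin × 1.089 = 1600.83 rhodium
1600.83 rhodium × 0.2658 = 425.500614 iron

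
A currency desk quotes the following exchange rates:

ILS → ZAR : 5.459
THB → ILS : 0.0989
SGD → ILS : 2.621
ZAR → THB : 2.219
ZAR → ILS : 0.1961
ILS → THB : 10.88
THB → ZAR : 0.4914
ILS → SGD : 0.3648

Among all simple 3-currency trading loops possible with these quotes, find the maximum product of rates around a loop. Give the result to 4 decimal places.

THB→ILS→ZAR→THB: 0.0989 × 5.459 × 2.219 = 1.19803
THB→ZAR→ILS→THB: 0.4914 × 0.1961 × 10.88 = 1.04844
Maximum is THB→ILS→ZAR→THB at 1.1980; arbitrage exists.

1.1980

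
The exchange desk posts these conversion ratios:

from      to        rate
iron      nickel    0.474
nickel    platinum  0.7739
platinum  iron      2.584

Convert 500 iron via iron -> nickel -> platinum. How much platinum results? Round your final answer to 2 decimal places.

183.41

500 iron × 0.474 = 237 nickel
237 nickel × 0.7739 = 183.4143 platinum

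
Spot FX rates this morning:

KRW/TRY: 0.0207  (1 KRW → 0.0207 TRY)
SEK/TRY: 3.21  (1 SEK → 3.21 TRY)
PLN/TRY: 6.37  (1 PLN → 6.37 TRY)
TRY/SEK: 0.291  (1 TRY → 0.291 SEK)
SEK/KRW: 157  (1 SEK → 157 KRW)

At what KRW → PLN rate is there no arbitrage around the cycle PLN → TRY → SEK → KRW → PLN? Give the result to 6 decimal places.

0.003436

Known legs of the cycle: 6.37 × 0.291 × 157 = 291.02619
For no arbitrage the full-cycle product must be 1, so the missing rate is 1 / 291.02619 ≈ 0.00343612.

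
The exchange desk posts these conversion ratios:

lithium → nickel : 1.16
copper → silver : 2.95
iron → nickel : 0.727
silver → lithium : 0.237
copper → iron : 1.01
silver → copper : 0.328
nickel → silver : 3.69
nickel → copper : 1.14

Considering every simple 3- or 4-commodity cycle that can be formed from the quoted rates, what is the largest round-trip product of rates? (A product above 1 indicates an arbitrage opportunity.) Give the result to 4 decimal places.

lithium→nickel→silver→lithium: 1.16 × 3.69 × 0.237 = 1.01445
copper→silver→lithium→nickel→copper: 2.95 × 0.237 × 1.16 × 1.14 = 0.92456
copper→iron→nickel→silver→copper: 1.01 × 0.727 × 3.69 × 0.328 = 0.88870
copper→iron→nickel→copper: 1.01 × 0.727 × 1.14 = 0.83707
Maximum is lithium→nickel→silver→lithium at 1.0145; arbitrage exists.

1.0145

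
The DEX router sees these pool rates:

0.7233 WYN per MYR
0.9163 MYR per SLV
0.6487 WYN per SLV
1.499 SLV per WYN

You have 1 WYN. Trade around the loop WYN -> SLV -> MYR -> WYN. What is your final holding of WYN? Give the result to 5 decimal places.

1 WYN × 1.499 = 1.499 SLV
1.499 SLV × 0.9163 = 1.3735337 MYR
1.3735337 MYR × 0.7233 = 0.99347692521 WYN

0.99348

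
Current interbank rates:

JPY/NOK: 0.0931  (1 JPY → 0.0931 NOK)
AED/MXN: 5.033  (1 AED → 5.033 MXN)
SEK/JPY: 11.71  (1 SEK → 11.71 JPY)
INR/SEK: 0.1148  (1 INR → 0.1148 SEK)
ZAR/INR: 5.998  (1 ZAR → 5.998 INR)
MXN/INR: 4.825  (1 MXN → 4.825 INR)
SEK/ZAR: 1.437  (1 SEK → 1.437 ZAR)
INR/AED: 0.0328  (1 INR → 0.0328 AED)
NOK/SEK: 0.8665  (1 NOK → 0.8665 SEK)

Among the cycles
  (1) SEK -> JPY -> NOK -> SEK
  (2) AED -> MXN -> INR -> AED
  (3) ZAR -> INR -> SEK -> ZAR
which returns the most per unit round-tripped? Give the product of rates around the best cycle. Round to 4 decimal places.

(1) 11.71 × 0.0931 × 0.8665 = 0.94466
(2) 5.033 × 4.825 × 0.0328 = 0.79652
(3) 5.998 × 0.1148 × 1.437 = 0.98948
Highest is cycle (3) at 0.9895 (≤1, no arbitrage).

0.9895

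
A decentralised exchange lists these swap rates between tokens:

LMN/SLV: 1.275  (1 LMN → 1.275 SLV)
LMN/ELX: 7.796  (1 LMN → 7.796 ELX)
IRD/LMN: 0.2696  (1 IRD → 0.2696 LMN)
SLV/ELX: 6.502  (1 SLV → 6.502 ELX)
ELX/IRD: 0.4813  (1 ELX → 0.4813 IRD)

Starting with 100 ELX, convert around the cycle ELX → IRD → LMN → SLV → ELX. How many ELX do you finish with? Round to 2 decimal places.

107.57

100 ELX × 0.4813 = 48.13 IRD
48.13 IRD × 0.2696 = 12.975848 LMN
12.975848 LMN × 1.275 = 16.5442062 SLV
16.5442062 SLV × 6.502 = 107.5704287124 ELX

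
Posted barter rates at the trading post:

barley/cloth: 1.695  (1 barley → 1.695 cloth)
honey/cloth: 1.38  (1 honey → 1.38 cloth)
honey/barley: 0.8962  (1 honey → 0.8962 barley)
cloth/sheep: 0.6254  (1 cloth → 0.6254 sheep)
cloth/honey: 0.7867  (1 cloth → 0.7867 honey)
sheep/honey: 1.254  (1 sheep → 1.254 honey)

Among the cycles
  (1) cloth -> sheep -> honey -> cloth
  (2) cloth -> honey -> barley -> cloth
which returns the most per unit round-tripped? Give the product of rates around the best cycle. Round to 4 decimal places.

1.1950

(1) 0.6254 × 1.254 × 1.38 = 1.08227
(2) 0.7867 × 0.8962 × 1.695 = 1.19504
Highest is cycle (2) at 1.1950 (>1, arbitrage).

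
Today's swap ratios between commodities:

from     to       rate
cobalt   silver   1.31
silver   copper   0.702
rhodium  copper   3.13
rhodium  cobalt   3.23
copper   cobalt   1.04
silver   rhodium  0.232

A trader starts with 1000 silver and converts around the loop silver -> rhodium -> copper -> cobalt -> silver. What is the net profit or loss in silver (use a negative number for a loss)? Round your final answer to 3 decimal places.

1000 silver × 0.232 = 232 rhodium
232 rhodium × 3.13 = 726.16 copper
726.16 copper × 1.04 = 755.2064 cobalt
755.2064 cobalt × 1.31 = 989.320384 silver
Net change: 989.320384 − 1000 = -10.679616 silver

-10.680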